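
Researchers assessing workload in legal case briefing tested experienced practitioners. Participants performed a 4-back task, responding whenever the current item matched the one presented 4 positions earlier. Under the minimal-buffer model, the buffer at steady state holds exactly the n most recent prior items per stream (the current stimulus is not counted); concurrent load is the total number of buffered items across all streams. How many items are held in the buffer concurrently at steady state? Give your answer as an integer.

4

The buffer holds the 4 most recent prior items.
Steady-state concurrent load = 4 items.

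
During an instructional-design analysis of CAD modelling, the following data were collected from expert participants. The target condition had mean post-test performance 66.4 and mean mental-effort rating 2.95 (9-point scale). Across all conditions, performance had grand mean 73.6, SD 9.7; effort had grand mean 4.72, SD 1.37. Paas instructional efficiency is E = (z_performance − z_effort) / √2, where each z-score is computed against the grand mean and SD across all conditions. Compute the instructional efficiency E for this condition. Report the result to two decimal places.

0.39

z_performance = (66.4 − 73.6) / 9.7 = -7.2000 / 9.7 = -0.7423.
z_effort = (2.95 − 4.72) / 1.37 = -1.7700 / 1.37 = -1.2920.
z_P − z_E = -0.7423 − (-1.2920) = 0.5497.
E = 0.5497 / √2 = 0.5497 / 1.41421 = 0.3887 ≈ 0.39.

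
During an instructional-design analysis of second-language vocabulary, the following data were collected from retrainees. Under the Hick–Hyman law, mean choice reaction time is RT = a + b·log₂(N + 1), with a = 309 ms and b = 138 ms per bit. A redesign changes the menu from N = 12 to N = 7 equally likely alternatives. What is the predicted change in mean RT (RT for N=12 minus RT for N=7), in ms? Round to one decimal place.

RT(12) = 309 + 138·log₂(13) = 309 + 138·3.7004 = 819.6552 ms.
RT(7) = 309 + 138·log₂(8) = 309 + 138·3.0000 = 723.0000 ms.
Difference = 819.6552 − 723.0000 = 96.6552 ≈ 96.7 ms.

96.7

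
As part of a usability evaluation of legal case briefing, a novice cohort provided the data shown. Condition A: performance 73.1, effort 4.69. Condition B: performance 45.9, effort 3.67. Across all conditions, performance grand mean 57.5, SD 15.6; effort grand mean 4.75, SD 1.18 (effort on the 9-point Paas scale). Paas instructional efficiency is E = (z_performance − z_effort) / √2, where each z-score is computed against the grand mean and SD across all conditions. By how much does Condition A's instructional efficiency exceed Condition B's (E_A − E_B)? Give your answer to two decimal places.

0.62

Condition A: z_P = (73.1 − 57.5)/15.6 = 1.0000; z_E = (4.69 − 4.75)/1.18 = -0.0508; E_A = (1.0000 − (-0.0508))/√2 = 0.7430.
Condition B: z_P = (45.9 − 57.5)/15.6 = -0.7436; z_E = (3.67 − 4.75)/1.18 = -0.9153; E_B = (-0.7436 − (-0.9153))/√2 = 0.1214.
E_A − E_B = 0.7430 − 0.1214 = 0.6216 ≈ 0.62.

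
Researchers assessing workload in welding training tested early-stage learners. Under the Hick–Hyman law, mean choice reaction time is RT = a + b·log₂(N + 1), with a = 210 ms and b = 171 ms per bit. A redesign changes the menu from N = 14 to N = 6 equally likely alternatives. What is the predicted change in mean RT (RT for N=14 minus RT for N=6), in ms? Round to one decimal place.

188.0

RT(14) = 210 + 171·log₂(15) = 210 + 171·3.9069 = 878.0799 ms.
RT(6) = 210 + 171·log₂(7) = 210 + 171·2.8074 = 690.0654 ms.
Difference = 878.0799 − 690.0654 = 188.0145 ≈ 188.0 ms.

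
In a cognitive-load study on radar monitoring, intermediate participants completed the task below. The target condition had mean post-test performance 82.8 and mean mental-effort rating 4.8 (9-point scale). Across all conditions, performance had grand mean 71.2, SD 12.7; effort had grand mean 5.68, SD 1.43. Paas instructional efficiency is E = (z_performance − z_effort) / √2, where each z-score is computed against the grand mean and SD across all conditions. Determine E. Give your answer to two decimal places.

z_performance = (82.8 − 71.2) / 12.7 = 11.6000 / 12.7 = 0.9134.
z_effort = (4.8 − 5.68) / 1.43 = -0.8800 / 1.43 = -0.6154.
z_P − z_E = 0.9134 − (-0.6154) = 1.5288.
E = 1.5288 / √2 = 1.5288 / 1.41421 = 1.0810 ≈ 1.08.

1.08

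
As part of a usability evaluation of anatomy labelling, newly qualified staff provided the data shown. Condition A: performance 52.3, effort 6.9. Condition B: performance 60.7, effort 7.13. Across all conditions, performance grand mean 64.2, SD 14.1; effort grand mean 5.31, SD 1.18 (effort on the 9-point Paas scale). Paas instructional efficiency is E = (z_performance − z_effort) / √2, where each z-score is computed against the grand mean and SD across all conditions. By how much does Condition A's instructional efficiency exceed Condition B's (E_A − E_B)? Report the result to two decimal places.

-0.28

Condition A: z_P = (52.3 − 64.2)/14.1 = -0.8440; z_E = (6.9 − 5.31)/1.18 = 1.3475; E_A = (-0.8440 − 1.3475)/√2 = -1.5496.
Condition B: z_P = (60.7 − 64.2)/14.1 = -0.2482; z_E = (7.13 − 5.31)/1.18 = 1.5424; E_B = (-0.2482 − 1.5424)/√2 = -1.2661.
E_A − E_B = -1.5496 − (-1.2661) = -0.2835 ≈ -0.28.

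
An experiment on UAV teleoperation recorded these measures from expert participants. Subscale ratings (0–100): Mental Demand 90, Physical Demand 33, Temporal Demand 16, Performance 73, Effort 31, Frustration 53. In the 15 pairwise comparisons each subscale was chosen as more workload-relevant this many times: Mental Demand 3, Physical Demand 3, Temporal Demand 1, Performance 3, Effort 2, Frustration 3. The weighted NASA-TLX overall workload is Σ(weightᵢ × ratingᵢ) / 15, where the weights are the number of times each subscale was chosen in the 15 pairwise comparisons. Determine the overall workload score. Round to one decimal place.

The tallies are the weights (they sum to 15).
Weighted sum = 3·90 + 3·33 + 1·16 + 3·73 + 2·31 + 3·53
            = 270 + 99 + 16 + 219 + 62 + 159 = 825.
Overall workload = 825 / 15 = 55.0000 ≈ 55.0.

55.0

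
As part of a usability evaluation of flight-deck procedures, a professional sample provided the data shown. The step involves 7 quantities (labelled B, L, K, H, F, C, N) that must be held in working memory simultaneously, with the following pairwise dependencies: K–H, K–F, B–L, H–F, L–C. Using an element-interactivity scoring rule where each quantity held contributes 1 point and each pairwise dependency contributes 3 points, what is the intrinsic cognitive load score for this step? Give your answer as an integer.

22

Count of quantities held simultaneously: 7.
Count of pairwise dependencies listed: 5.
Element contribution: 7 × 1 = 7.
Interaction contribution: 5 × 3 = 15.
Intrinsic load = 7 + 15 = 22.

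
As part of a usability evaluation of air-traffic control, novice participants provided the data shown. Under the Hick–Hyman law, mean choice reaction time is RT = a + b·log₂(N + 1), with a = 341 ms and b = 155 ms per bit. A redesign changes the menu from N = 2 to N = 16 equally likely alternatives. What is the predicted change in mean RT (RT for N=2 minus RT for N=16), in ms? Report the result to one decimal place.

-387.9

RT(2) = 341 + 155·log₂(3) = 341 + 155·1.5850 = 586.6750 ms.
RT(16) = 341 + 155·log₂(17) = 341 + 155·4.0875 = 974.5625 ms.
Difference = 586.6750 − 974.5625 = -387.8875 ≈ -387.9 ms.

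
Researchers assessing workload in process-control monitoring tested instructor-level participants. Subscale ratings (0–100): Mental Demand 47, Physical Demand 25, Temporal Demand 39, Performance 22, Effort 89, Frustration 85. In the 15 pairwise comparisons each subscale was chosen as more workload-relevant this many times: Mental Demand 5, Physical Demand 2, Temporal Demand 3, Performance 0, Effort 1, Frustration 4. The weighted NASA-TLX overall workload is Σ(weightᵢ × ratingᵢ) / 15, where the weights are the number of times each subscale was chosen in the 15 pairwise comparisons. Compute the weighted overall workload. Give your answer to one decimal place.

55.4

The tallies are the weights (they sum to 15).
Weighted sum = 5·47 + 2·25 + 3·39 + 0·22 + 1·89 + 4·85
            = 235 + 50 + 117 + 0 + 89 + 340 = 831.
Overall workload = 831 / 15 = 55.4000 ≈ 55.4.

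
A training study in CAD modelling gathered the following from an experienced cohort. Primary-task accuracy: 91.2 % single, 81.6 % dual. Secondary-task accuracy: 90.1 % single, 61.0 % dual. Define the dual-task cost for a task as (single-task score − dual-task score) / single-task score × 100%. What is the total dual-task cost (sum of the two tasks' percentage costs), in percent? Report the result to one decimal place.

Primary cost = (91.2 − 81.6) / 91.2 × 100% = 10.5263%.
Secondary cost = (90.1 − 61.0) / 90.1 × 100% = 32.2974%.
Total = 10.5263% + 32.2974% = 42.8237% ≈ 42.8%.

42.8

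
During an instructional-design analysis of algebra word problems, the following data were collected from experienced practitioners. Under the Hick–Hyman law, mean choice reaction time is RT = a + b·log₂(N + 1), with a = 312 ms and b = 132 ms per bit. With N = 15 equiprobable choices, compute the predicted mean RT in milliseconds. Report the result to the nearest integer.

log₂(15 + 1) = log₂(16) = 4.0000.
RT = 312 + 132 × 4.0000 = 312 + 528.0000 = 840.0000 ms.
≈ 840 ms.

840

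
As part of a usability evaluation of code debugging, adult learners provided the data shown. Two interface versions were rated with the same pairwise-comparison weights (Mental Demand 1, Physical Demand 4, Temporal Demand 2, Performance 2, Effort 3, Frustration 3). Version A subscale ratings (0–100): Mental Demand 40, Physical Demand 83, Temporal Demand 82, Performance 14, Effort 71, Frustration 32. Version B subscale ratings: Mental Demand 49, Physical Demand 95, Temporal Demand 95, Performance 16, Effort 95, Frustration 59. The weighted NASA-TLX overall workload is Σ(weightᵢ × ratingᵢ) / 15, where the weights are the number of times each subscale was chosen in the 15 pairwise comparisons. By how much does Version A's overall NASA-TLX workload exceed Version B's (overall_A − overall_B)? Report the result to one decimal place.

Version A weighted sum = 1·40 + 4·83 + 2·82 + 2·14 + 3·71 + 3·32 = 40 + 332 + 164 + 28 + 213 + 96 = 873; overall_A = 873/15 = 58.2000.
Version B weighted sum = 1·49 + 4·95 + 2·95 + 2·16 + 3·95 + 3·59 = 49 + 380 + 190 + 32 + 285 + 177 = 1113; overall_B = 1113/15 = 74.2000.
Difference = 58.2000 − 74.2000 = -16.0000 ≈ -16.0.

-16.0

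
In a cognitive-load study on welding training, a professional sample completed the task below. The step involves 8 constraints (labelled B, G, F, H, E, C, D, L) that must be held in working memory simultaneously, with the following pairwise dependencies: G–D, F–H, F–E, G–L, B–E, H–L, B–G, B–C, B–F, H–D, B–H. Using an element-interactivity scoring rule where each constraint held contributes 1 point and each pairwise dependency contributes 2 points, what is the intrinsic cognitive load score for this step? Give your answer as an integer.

Count of constraints held simultaneously: 8.
Count of pairwise dependencies listed: 11.
Element contribution: 8 × 1 = 8.
Interaction contribution: 11 × 2 = 22.
Intrinsic load = 8 + 22 = 30.

30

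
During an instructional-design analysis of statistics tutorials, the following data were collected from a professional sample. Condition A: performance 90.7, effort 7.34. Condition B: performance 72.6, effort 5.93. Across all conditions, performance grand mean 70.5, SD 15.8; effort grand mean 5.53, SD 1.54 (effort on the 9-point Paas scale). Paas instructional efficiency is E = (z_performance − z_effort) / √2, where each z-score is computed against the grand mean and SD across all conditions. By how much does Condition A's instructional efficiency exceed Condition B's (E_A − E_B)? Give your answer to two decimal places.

0.16

Condition A: z_P = (90.7 − 70.5)/15.8 = 1.2785; z_E = (7.34 − 5.53)/1.54 = 1.1753; E_A = (1.2785 − 1.1753)/√2 = 0.0730.
Condition B: z_P = (72.6 − 70.5)/15.8 = 0.1329; z_E = (5.93 − 5.53)/1.54 = 0.2597; E_B = (0.1329 − 0.2597)/√2 = -0.0897.
E_A − E_B = 0.0730 − (-0.0897) = 0.1627 ≈ 0.16.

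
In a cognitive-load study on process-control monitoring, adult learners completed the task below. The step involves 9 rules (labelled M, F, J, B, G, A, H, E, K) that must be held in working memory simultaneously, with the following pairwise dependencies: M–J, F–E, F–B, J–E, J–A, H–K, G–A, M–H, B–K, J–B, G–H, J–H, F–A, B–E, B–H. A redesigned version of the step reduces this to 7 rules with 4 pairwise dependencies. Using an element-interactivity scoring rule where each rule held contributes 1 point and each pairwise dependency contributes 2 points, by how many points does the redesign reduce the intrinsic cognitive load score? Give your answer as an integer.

24

Original: 9 × 1 + 15 × 2 = 9 + 30 = 39.
Redesigned: 7 × 1 + 4 × 2 = 7 + 8 = 15.
Reduction = 39 − 15 = 24.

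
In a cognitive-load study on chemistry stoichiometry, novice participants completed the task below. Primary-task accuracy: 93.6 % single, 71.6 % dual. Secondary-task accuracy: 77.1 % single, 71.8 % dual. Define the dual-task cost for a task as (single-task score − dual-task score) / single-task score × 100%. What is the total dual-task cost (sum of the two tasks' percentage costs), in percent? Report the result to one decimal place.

Primary cost = (93.6 − 71.6) / 93.6 × 100% = 23.5043%.
Secondary cost = (77.1 − 71.8) / 77.1 × 100% = 6.8742%.
Total = 23.5043% + 6.8742% = 30.3785% ≈ 30.4%.

30.4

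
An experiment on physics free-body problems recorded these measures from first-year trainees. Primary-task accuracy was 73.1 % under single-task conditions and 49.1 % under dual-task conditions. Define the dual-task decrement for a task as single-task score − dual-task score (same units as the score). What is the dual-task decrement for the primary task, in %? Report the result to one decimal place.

24.0

Decrement = 73.1 − 49.1 = 24.0000 % ≈ 24.0 %.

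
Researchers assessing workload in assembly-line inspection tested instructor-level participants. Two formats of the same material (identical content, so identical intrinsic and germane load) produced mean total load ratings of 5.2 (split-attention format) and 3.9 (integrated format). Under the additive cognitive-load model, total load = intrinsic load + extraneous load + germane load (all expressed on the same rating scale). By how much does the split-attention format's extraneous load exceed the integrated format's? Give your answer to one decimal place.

1.3

Intrinsic and germane load are equal across formats, so the difference in total load equals the difference in extraneous load.
Extraneous-load difference = 5.2 − 3.9 = 1.3.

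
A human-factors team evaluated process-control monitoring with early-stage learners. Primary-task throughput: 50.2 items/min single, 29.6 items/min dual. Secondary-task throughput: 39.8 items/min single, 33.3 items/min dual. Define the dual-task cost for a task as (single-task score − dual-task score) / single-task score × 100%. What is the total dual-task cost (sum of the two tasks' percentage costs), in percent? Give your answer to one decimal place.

Primary cost = (50.2 − 29.6) / 50.2 × 100% = 41.0359%.
Secondary cost = (39.8 − 33.3) / 39.8 × 100% = 16.3317%.
Total = 41.0359% + 16.3317% = 57.3676% ≈ 57.4%.

57.4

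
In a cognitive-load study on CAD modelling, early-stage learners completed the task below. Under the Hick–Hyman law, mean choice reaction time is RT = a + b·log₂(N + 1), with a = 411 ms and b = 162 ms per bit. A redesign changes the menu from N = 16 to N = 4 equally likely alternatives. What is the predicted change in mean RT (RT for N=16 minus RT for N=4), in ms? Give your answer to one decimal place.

286.0

RT(16) = 411 + 162·log₂(17) = 411 + 162·4.0875 = 1073.1750 ms.
RT(4) = 411 + 162·log₂(5) = 411 + 162·2.3219 = 787.1478 ms.
Difference = 1073.1750 − 787.1478 = 286.0272 ≈ 286.0 ms.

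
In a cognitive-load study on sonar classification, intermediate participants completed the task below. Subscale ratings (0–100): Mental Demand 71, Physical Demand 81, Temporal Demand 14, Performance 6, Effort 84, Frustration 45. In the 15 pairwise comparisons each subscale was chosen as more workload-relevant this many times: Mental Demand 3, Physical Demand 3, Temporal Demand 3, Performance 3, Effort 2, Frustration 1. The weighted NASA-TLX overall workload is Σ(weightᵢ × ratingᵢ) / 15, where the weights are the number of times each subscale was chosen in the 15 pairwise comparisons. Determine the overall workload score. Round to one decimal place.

48.6

The tallies are the weights (they sum to 15).
Weighted sum = 3·71 + 3·81 + 3·14 + 3·6 + 2·84 + 1·45
            = 213 + 243 + 42 + 18 + 168 + 45 = 729.
Overall workload = 729 / 15 = 48.6000 ≈ 48.6.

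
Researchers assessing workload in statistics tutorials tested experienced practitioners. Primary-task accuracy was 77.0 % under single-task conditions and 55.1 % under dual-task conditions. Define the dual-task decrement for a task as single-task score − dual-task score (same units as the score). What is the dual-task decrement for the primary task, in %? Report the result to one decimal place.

Decrement = 77.0 − 55.1 = 21.9000 % ≈ 21.9 %.

21.9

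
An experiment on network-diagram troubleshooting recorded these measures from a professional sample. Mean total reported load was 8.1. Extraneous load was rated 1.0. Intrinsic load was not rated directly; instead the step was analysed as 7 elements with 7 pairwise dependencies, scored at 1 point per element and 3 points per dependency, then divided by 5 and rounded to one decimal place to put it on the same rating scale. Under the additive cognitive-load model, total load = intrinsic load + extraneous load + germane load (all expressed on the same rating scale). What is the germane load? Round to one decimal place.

1.5

Intrinsic (element-interactivity): (7 × 1 + 7 × 3) / 5 = 28 / 5 = 5.6000 → 5.6.
germane load = total − intrinsic − extraneous
             = 8.1 − 5.6 − 1.0 = 1.5.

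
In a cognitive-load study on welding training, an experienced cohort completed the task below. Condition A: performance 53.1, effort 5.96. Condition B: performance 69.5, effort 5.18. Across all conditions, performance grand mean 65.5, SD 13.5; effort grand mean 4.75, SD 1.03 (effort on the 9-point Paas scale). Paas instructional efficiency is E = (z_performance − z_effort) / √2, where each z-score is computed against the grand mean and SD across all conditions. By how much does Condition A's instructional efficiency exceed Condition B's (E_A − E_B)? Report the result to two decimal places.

Condition A: z_P = (53.1 − 65.5)/13.5 = -0.9185; z_E = (5.96 − 4.75)/1.03 = 1.1748; E_A = (-0.9185 − 1.1748)/√2 = -1.4802.
Condition B: z_P = (69.5 − 65.5)/13.5 = 0.2963; z_E = (5.18 − 4.75)/1.03 = 0.4175; E_B = (0.2963 − 0.4175)/√2 = -0.0857.
E_A − E_B = -1.4802 − (-0.0857) = -1.3945 ≈ -1.39.

-1.39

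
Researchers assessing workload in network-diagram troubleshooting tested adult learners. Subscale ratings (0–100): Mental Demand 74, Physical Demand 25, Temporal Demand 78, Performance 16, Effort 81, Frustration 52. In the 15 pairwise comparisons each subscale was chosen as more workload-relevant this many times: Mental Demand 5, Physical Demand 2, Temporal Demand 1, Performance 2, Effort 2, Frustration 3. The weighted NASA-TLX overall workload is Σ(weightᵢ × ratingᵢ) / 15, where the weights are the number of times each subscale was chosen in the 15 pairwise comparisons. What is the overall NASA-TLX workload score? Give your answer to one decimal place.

56.5

The tallies are the weights (they sum to 15).
Weighted sum = 5·74 + 2·25 + 1·78 + 2·16 + 2·81 + 3·52
            = 370 + 50 + 78 + 32 + 162 + 156 = 848.
Overall workload = 848 / 15 = 56.5333 ≈ 56.5.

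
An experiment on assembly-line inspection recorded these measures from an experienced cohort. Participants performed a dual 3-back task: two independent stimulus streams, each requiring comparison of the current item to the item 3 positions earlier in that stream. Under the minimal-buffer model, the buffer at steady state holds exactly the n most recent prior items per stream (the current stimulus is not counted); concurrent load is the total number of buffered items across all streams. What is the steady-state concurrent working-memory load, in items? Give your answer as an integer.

Each stream's buffer holds its 3 most recent prior items.
Two independent streams: 2 × 3 = 6 buffered items at steady state.

6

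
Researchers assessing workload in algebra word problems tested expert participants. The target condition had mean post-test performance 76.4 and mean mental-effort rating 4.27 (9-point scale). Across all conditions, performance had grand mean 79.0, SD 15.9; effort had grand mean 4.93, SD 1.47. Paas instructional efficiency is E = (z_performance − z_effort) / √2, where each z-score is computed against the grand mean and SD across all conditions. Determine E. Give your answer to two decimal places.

0.20

z_performance = (76.4 − 79.0) / 15.9 = -2.6000 / 15.9 = -0.1635.
z_effort = (4.27 − 4.93) / 1.47 = -0.6600 / 1.47 = -0.4490.
z_P − z_E = -0.1635 − (-0.4490) = 0.2855.
E = 0.2855 / √2 = 0.2855 / 1.41421 = 0.2019 ≈ 0.20.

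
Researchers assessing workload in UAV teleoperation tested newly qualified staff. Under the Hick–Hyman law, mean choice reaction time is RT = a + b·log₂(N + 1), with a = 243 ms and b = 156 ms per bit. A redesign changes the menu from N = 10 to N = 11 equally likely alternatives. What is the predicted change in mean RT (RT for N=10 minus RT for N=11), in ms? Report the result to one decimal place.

RT(10) = 243 + 156·log₂(11) = 243 + 156·3.4594 = 782.6664 ms.
RT(11) = 243 + 156·log₂(12) = 243 + 156·3.5850 = 802.2600 ms.
Difference = 782.6664 − 802.2600 = -19.5936 ≈ -19.6 ms.

-19.6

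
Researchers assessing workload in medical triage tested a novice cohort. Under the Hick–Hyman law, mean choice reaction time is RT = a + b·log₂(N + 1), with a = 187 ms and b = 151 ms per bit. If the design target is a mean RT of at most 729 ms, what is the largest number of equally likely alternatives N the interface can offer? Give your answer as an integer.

11

Set 187 + 151·log₂(N + 1) ≤ 729.
log₂(N + 1) ≤ (729 − 187) / 151 = 3.5894.
N + 1 ≤ 2^3.5894 = 12.0370.
N ≤ 11.0370, so the largest integer N is 11.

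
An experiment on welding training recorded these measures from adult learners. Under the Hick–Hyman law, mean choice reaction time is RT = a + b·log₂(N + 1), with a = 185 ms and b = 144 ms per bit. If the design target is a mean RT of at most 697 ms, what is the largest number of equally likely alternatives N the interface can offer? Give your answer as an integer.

Set 185 + 144·log₂(N + 1) ≤ 697.
log₂(N + 1) ≤ (697 − 185) / 144 = 3.5556.
N + 1 ≤ 2^3.5556 = 11.7582.
N ≤ 10.7582, so the largest integer N is 10.

10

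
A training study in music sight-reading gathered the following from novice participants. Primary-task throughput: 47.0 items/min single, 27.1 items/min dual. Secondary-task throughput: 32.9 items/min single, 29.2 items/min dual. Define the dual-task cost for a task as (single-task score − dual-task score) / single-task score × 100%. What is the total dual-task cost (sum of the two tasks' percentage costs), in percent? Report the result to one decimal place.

53.6

Primary cost = (47.0 − 27.1) / 47.0 × 100% = 42.3404%.
Secondary cost = (32.9 − 29.2) / 32.9 × 100% = 11.2462%.
Total = 42.3404% + 11.2462% = 53.5866% ≈ 53.6%.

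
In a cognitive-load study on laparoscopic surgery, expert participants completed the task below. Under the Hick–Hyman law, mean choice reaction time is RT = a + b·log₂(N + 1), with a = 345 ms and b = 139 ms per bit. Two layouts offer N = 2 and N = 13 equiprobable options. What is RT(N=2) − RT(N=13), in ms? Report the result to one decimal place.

-308.9

RT(2) = 345 + 139·log₂(3) = 345 + 139·1.5850 = 565.3150 ms.
RT(13) = 345 + 139·log₂(14) = 345 + 139·3.8074 = 874.2286 ms.
Difference = 565.3150 − 874.2286 = -308.9136 ≈ -308.9 ms.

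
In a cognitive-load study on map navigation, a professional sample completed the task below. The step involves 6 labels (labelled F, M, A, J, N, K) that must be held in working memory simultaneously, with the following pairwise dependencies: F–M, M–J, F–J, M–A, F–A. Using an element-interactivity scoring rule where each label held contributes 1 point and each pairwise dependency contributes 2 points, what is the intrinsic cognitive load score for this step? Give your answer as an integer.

Count of labels held simultaneously: 6.
Count of pairwise dependencies listed: 5.
Element contribution: 6 × 1 = 6.
Interaction contribution: 5 × 2 = 10.
Intrinsic load = 6 + 10 = 16.

16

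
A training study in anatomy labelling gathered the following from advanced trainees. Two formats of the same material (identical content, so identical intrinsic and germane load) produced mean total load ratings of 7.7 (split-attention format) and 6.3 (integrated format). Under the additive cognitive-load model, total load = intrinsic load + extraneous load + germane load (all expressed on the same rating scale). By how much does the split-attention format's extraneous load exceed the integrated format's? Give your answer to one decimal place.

1.4

Intrinsic and germane load are equal across formats, so the difference in total load equals the difference in extraneous load.
Extraneous-load difference = 7.7 − 6.3 = 1.4.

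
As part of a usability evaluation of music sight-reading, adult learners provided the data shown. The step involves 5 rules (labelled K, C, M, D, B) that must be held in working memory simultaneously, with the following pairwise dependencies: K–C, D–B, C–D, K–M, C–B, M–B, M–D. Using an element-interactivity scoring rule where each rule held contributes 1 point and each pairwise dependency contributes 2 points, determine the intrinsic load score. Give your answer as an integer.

Count of rules held simultaneously: 5.
Count of pairwise dependencies listed: 7.
Element contribution: 5 × 1 = 5.
Interaction contribution: 7 × 2 = 14.
Intrinsic load = 5 + 14 = 19.

19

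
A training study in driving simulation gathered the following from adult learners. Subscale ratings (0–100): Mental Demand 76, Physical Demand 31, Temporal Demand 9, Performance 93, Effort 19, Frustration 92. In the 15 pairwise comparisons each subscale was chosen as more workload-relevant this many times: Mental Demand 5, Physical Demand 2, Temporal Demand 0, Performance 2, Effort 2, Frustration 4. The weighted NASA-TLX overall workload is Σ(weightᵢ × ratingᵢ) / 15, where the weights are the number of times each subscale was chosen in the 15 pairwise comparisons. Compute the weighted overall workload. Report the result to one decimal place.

68.9

The tallies are the weights (they sum to 15).
Weighted sum = 5·76 + 2·31 + 0·9 + 2·93 + 2·19 + 4·92
            = 380 + 62 + 0 + 186 + 38 + 368 = 1034.
Overall workload = 1034 / 15 = 68.9333 ≈ 68.9.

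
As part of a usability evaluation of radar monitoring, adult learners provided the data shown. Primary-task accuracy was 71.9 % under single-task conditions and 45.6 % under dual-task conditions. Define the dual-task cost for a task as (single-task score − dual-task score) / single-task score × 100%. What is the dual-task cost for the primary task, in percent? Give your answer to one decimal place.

Cost = (71.9 − 45.6) / 71.9 × 100%
     = 26.3000 / 71.9 × 100% = 36.5786%.
≈ 36.6%.

36.6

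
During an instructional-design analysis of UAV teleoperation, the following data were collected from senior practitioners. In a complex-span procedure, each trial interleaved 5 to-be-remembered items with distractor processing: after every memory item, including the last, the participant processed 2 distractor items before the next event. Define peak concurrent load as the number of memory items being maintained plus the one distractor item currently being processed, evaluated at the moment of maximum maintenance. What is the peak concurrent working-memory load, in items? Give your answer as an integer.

Maintenance is greatest during the distractor(s) after memory item 5: all 5 memory items are being held.
One distractor item is concurrently being processed.
Peak concurrent load = 5 + 1 = 6 items.

6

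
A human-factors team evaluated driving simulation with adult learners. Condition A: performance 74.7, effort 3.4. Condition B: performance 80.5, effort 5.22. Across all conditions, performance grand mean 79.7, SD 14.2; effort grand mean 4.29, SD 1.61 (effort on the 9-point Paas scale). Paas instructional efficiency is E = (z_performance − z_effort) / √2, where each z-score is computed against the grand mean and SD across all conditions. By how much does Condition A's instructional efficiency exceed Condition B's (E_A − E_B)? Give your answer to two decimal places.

Condition A: z_P = (74.7 − 79.7)/14.2 = -0.3521; z_E = (3.4 − 4.29)/1.61 = -0.5528; E_A = (-0.3521 − (-0.5528))/√2 = 0.1419.
Condition B: z_P = (80.5 − 79.7)/14.2 = 0.0563; z_E = (5.22 − 4.29)/1.61 = 0.5776; E_B = (0.0563 − 0.5776)/√2 = -0.3686.
E_A − E_B = 0.1419 − (-0.3686) = 0.5105 ≈ 0.51.

0.51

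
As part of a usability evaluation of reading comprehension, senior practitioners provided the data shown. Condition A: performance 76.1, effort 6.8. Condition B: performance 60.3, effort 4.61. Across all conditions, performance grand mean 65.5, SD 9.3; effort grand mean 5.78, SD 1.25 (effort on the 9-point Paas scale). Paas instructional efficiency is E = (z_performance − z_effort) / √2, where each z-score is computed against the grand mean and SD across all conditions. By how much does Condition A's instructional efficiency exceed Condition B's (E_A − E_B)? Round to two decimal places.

-0.04

Condition A: z_P = (76.1 − 65.5)/9.3 = 1.1398; z_E = (6.8 − 5.78)/1.25 = 0.8160; E_A = (1.1398 − 0.8160)/√2 = 0.2290.
Condition B: z_P = (60.3 − 65.5)/9.3 = -0.5591; z_E = (4.61 − 5.78)/1.25 = -0.9360; E_B = (-0.5591 − (-0.9360))/√2 = 0.2665.
E_A − E_B = 0.2290 − 0.2665 = -0.0375 ≈ -0.04.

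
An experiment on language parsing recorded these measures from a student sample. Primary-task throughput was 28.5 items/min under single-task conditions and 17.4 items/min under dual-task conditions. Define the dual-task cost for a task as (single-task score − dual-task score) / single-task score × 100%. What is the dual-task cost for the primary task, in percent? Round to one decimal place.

38.9

Cost = (28.5 − 17.4) / 28.5 × 100%
     = 11.1000 / 28.5 × 100% = 38.9474%.
≈ 38.9%.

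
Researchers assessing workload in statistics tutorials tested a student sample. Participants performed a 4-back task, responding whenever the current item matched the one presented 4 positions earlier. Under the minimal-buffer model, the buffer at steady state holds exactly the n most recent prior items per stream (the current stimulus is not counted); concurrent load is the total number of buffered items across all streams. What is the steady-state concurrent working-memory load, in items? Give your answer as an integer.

4

The buffer holds the 4 most recent prior items.
Steady-state concurrent load = 4 items.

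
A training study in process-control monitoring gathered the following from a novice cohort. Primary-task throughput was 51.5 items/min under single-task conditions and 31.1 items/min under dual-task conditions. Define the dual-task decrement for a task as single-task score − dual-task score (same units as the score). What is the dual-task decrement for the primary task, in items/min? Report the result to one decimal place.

20.4

Decrement = 51.5 − 31.1 = 20.4000 items/min ≈ 20.4 items/min.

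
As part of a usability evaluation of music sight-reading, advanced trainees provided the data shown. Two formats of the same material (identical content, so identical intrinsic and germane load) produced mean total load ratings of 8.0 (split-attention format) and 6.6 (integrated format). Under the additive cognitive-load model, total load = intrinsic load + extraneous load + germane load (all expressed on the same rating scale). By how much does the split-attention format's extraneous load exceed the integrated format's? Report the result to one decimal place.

1.4

Intrinsic and germane load are equal across formats, so the difference in total load equals the difference in extraneous load.
Extraneous-load difference = 8.0 − 6.6 = 1.4.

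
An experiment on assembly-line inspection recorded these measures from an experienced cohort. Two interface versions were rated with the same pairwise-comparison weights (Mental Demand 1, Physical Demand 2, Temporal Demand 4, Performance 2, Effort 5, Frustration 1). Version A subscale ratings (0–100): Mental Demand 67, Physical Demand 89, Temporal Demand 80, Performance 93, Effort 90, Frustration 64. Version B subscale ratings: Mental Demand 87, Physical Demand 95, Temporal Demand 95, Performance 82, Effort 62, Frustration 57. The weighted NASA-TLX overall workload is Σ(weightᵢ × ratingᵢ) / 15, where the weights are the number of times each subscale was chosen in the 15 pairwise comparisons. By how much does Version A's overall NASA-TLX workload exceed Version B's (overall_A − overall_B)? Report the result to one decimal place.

5.1

Version A weighted sum = 1·67 + 2·89 + 4·80 + 2·93 + 5·90 + 1·64 = 67 + 178 + 320 + 186 + 450 + 64 = 1265; overall_A = 1265/15 = 84.3333.
Version B weighted sum = 1·87 + 2·95 + 4·95 + 2·82 + 5·62 + 1·57 = 87 + 190 + 380 + 164 + 310 + 57 = 1188; overall_B = 1188/15 = 79.2000.
Difference = 84.3333 − 79.2000 = 5.1333 ≈ 5.1.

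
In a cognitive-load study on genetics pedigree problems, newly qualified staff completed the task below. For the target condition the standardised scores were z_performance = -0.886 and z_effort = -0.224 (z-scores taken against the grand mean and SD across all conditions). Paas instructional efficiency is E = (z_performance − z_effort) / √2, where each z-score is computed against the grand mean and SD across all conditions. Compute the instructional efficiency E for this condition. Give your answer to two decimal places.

-0.47

z_P − z_E = -0.886 − (-0.224) = -0.6620.
E = -0.6620 / √2 = -0.6620 / 1.41421 = -0.4681 ≈ -0.47.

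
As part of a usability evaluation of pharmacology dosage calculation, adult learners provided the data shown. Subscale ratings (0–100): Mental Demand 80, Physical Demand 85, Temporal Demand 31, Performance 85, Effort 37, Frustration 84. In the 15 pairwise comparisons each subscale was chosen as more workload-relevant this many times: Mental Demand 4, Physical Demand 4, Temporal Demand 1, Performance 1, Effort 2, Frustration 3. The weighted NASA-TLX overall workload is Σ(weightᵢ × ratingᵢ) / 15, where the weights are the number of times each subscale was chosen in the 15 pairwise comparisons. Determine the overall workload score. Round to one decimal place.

The tallies are the weights (they sum to 15).
Weighted sum = 4·80 + 4·85 + 1·31 + 1·85 + 2·37 + 3·84
            = 320 + 340 + 31 + 85 + 74 + 252 = 1102.
Overall workload = 1102 / 15 = 73.4667 ≈ 73.5.

73.5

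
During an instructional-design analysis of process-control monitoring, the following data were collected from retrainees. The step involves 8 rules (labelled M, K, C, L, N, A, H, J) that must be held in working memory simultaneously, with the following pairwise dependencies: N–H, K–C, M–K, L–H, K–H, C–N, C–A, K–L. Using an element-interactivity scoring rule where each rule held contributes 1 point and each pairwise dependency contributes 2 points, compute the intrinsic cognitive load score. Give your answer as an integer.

Count of rules held simultaneously: 8.
Count of pairwise dependencies listed: 8.
Element contribution: 8 × 1 = 8.
Interaction contribution: 8 × 2 = 16.
Intrinsic load = 8 + 16 = 24.

24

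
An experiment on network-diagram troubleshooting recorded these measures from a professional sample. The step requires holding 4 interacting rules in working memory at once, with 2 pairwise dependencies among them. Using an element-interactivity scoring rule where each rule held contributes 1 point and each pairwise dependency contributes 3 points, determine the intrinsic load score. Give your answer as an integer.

10

Element contribution: 4 × 1 = 4.
Interaction contribution: 2 × 3 = 6.
Intrinsic load = 4 + 6 = 10.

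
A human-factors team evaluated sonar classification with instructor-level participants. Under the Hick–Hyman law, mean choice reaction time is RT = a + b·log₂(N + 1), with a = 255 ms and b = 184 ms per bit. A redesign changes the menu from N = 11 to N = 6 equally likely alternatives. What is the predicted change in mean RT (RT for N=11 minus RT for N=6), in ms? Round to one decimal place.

143.1

RT(11) = 255 + 184·log₂(12) = 255 + 184·3.5850 = 914.6400 ms.
RT(6) = 255 + 184·log₂(7) = 255 + 184·2.8074 = 771.5616 ms.
Difference = 914.6400 − 771.5616 = 143.0784 ≈ 143.1 ms.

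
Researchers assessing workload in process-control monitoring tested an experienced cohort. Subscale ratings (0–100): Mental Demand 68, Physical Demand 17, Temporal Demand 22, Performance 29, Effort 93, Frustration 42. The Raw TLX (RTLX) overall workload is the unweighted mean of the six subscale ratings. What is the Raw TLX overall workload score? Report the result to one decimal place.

Sum of ratings = 68 + 17 + 22 + 29 + 93 + 42 = 271.
RTLX = 271 / 6 = 45.1667 ≈ 45.2.

45.2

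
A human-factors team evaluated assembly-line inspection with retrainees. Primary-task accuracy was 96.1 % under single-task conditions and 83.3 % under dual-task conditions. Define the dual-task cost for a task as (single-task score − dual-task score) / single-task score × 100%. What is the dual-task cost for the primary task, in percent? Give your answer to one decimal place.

Cost = (96.1 − 83.3) / 96.1 × 100%
     = 12.8000 / 96.1 × 100% = 13.3195%.
≈ 13.3%.

13.3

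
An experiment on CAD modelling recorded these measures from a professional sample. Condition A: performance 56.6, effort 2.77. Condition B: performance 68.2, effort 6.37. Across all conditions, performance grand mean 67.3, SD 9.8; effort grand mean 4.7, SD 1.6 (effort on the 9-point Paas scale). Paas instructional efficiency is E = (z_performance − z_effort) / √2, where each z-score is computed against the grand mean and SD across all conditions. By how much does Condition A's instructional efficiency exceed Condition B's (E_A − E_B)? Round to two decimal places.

0.75

Condition A: z_P = (56.6 − 67.3)/9.8 = -1.0918; z_E = (2.77 − 4.7)/1.6 = -1.2063; E_A = (-1.0918 − (-1.2063))/√2 = 0.0810.
Condition B: z_P = (68.2 − 67.3)/9.8 = 0.0918; z_E = (6.37 − 4.7)/1.6 = 1.0437; E_B = (0.0918 − 1.0437)/√2 = -0.6731.
E_A − E_B = 0.0810 − (-0.6731) = 0.7541 ≈ 0.75.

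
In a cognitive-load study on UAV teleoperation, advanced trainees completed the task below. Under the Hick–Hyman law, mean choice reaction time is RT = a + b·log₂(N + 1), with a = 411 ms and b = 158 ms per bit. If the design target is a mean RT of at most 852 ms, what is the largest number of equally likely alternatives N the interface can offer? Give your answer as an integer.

Set 411 + 158·log₂(N + 1) ≤ 852.
log₂(N + 1) ≤ (852 − 411) / 158 = 2.7911.
N + 1 ≤ 2^2.7911 = 6.9216.
N ≤ 5.9216, so the largest integer N is 5.

5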